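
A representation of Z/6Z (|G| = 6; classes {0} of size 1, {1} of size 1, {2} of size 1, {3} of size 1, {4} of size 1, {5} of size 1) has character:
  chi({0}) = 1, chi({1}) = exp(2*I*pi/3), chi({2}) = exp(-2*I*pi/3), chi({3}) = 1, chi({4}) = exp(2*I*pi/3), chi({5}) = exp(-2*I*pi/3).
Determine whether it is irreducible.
Irreducible: <chi, chi> = 1.

Justification: <chi, chi> = (1/|G|) sum_C |C| * |chi(C)|^2 = (1/6)[1*|1|^2 + 1*|exp(2*I*pi/3)|^2 + 1*|exp(-2*I*pi/3)|^2 + 1*|1|^2 + 1*|exp(2*I*pi/3)|^2 + 1*|exp(-2*I*pi/3)|^2]
  = (1/6)[(1) + (1) + (1) + (1) + (1) + (1)] = 6/6 = 1.
(Exp terms are combined using exp(i*s)*conj(exp(i*t)) = exp(i*(s-t)), and sums of them are collapsed using the identity that for every m > 1 the m distinct m-th roots of unity sum to 0, e.g. 1 + exp(2*I*pi/3) + exp(-2*I*pi/3) = 0.)
A character is irreducible iff <chi, chi> = 1, so this representation is irreducible.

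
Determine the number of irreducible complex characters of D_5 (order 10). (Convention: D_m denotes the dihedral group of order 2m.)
4

The number of irreducible complex representations of a finite group equals its number of conjugacy classes. D_5 has 4 conjugacy classes ((n+3)/2 for n odd), so D_5 (order 10) has exactly 4 irreducible complex representations.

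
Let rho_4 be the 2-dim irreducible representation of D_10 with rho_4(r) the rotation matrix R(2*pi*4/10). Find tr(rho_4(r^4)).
chi_{rho_4}(r^4) = 2*cos(2*pi*4*4/10) = -sqrt(5)/2 - 1/2

rho_4(r^4) is rotation by angle 2*pi*4*4/10, whose trace is 2*cos(2*pi*4*4/10) = -sqrt(5)/2 - 1/2.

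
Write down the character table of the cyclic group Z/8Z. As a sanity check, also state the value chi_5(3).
Character table of Z/8Z (irreps indexed chi_0,...,chi_7 with chi_k(m) = zeta_8^(k*m), zeta_8 = exp(2*pi*i/8)):
  irrep \ class  {0} (size 1)  {1} (size 1)    {2} (size 1)  {3} (size 1)    {4} (size 1)  {5} (size 1)    {6} (size 1)  {7} (size 1)  
  chi_0          1             1               1             1               1             1               1             1             
  chi_1          1             exp(I*pi/4)     I             exp(3*I*pi/4)   -1            exp(-3*I*pi/4)  -I            exp(-I*pi/4)  
  chi_2          1             I               -1            -I              1             I               -1            -I            
  chi_3          1             exp(3*I*pi/4)   -I            exp(I*pi/4)     -1            exp(-I*pi/4)    I             exp(-3*I*pi/4)
  chi_4          1             -1              1             -1              1             -1              1             -1            
  chi_5          1             exp(-3*I*pi/4)  I             exp(-I*pi/4)    -1            exp(I*pi/4)     -I            exp(3*I*pi/4) 
  chi_6          1             -I              -1            I               1             -I              -1            I             
  chi_7          1             exp(-I*pi/4)    -I            exp(-3*I*pi/4)  -1            exp(3*I*pi/4)   I             exp(I*pi/4)   

Spot check: chi_5(3) = zeta_8^(5*3) = zeta_8^15 = exp(-I*pi/4).

Derivation: Z/8Z is abelian, so all 8 irreducible complex representations are 1-dimensional. They are given by chi_k(m) = zeta_8^(k*m) for k = 0,...,7. Row orthogonality: sum_m chi_k(m) conj(chi_l(m)) = 8 * [k = l].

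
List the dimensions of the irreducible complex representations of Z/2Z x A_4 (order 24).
Dimensions: 1, 1, 1, 1, 1, 1, 3, 3

Working: There are 8 irreducibles (= number of conjugacy classes). Their dimensions d_i satisfy sum d_i^2 = |G| = 24: 1 + 1 + 1 + 1 + 1 + 1 + 9 + 9 = 24. (For the product with Z/2Z: each of the 2 1-dim characters of Z/2Z tensors with each irrep of A_4, giving 2 copies of each A_4-dimension.)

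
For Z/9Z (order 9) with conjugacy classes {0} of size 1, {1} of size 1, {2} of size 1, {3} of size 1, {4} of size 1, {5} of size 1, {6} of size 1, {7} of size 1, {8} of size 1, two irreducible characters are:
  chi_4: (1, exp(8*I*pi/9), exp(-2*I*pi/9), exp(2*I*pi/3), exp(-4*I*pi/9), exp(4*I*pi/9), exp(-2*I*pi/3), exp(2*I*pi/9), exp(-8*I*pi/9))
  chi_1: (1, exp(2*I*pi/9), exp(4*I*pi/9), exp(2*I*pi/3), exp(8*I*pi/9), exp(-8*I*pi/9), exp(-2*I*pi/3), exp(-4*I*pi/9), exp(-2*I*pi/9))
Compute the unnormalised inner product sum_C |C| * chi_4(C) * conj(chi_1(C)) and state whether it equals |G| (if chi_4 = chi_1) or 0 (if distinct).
Sum = 0; so <chi_4, chi_1> = 0 (distinct irreducibles are orthogonal).

Why: Compute term by term over conjugacy classes (|C| * chi_4(C) * conj(chi_1(C))):
  1*(1)*conj(1) + 1*(exp(8*I*pi/9))*conj(exp(2*I*pi/9)) + 1*(exp(-2*I*pi/9))*conj(exp(4*I*pi/9)) + 1*(exp(2*I*pi/3))*conj(exp(2*I*pi/3)) + 1*(exp(-4*I*pi/9))*conj(exp(8*I*pi/9)) + 1*(exp(4*I*pi/9))*conj(exp(-8*I*pi/9)) + 1*(exp(-2*I*pi/3))*conj(exp(-2*I*pi/3)) + 1*(exp(2*I*pi/9))*conj(exp(-4*I*pi/9)) + 1*(exp(-8*I*pi/9))*conj(exp(-2*I*pi/9))
  = (1) + (exp(2*I*pi/3)) + (exp(-2*I*pi/3)) + (1) + (exp(2*I*pi/3)) + (exp(-2*I*pi/3)) + (1) + (exp(2*I*pi/3)) + (exp(-2*I*pi/3))
  = 0.
(Exp terms are combined using exp(i*s)*conj(exp(i*t)) = exp(i*(s-t)), and sums of them are collapsed using the identity that for every m > 1 the m distinct m-th roots of unity sum to 0, e.g. 1 + exp(2*I*pi/3) + exp(-2*I*pi/3) = 0.)
Dividing by |G| = 9 gives 0/9 = 0, matching the row-orthogonality relation <chi_4, chi_1> = [chi_4 = chi_1].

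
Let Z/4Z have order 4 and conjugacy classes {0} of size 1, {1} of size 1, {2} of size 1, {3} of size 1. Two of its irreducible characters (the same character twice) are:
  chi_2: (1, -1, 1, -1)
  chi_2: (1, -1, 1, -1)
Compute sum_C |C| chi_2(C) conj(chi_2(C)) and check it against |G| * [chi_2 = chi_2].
Sum = 4 = |G| = 4; so <chi_2, chi_2> = 1 (norm-1 confirms irreducibility).

Justification: Compute term by term over conjugacy classes (|C| * chi_2(C) * conj(chi_2(C))):
  1*(1)*conj(1) + 1*(-1)*conj(-1) + 1*(1)*conj(1) + 1*(-1)*conj(-1)
  = (1) + (1) + (1) + (1)
  = 4.
(Exp terms are combined using exp(i*s)*conj(exp(i*t)) = exp(i*(s-t)), and sums of them are collapsed using the identity that for every m > 1 the m distinct m-th roots of unity sum to 0, e.g. 1 + exp(2*I*pi/3) + exp(-2*I*pi/3) = 0.)
Dividing by |G| = 4 gives 4/4 = 1, matching the row-orthogonality relation <chi_2, chi_2> = [chi_2 = chi_2].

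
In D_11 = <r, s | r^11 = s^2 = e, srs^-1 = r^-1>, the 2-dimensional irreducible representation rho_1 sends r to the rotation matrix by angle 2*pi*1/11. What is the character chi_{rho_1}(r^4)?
chi_{rho_1}(r^4) = 2*cos(2*pi*1*4/11) = -2*cos(3*pi/11)

Solution. rho_1(r^4) is rotation by angle 2*pi*1*4/11, whose trace is 2*cos(2*pi*1*4/11) = -2*cos(3*pi/11).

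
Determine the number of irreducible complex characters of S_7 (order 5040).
15

Working: The number of irreducible complex representations of a finite group equals its number of conjugacy classes. Conjugacy classes in S_7 correspond to cycle types, i.e. partitions of 7; there are p(7) = 15 of them, so S_7 (order 5040) has exactly 15 irreducible complex representations.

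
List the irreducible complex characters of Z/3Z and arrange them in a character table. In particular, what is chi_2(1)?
Character table of Z/3Z (irreps indexed chi_0,...,chi_2 with chi_k(m) = zeta_3^(k*m), zeta_3 = exp(2*pi*i/3)):
  irrep \ class  {0} (size 1)  {1} (size 1)    {2} (size 1)  
  chi_0          1             1               1             
  chi_1          1             exp(2*I*pi/3)   exp(-2*I*pi/3)
  chi_2          1             exp(-2*I*pi/3)  exp(2*I*pi/3) 

Spot check: chi_2(1) = zeta_3^(2*1) = zeta_3^2 = exp(-2*I*pi/3).

Why: Z/3Z is abelian, so all 3 irreducible complex representations are 1-dimensional. They are given by chi_k(m) = zeta_3^(k*m) for k = 0,...,2. Row orthogonality: sum_m chi_k(m) conj(chi_l(m)) = 3 * [k = l].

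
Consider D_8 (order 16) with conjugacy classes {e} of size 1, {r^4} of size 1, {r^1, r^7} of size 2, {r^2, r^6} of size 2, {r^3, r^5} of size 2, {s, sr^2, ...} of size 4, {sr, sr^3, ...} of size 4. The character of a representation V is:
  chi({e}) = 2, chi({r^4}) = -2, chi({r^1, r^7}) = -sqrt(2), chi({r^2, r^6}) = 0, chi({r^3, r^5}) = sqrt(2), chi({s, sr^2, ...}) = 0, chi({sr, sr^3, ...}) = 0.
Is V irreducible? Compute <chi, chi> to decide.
Irreducible: <chi, chi> = 1.

Justification: <chi, chi> = (1/|G|) sum_C |C| * |chi(C)|^2 = (1/16)[1*|2|^2 + 1*|-2|^2 + 2*|-sqrt(2)|^2 + 2*|0|^2 + 2*|sqrt(2)|^2 + 4*|0|^2 + 4*|0|^2]
  = (1/16)[(4) + (4) + (4) + (0) + (4) + (0) + (0)] = 16/16 = 1.
A character is irreducible iff <chi, chi> = 1, so this representation is irreducible.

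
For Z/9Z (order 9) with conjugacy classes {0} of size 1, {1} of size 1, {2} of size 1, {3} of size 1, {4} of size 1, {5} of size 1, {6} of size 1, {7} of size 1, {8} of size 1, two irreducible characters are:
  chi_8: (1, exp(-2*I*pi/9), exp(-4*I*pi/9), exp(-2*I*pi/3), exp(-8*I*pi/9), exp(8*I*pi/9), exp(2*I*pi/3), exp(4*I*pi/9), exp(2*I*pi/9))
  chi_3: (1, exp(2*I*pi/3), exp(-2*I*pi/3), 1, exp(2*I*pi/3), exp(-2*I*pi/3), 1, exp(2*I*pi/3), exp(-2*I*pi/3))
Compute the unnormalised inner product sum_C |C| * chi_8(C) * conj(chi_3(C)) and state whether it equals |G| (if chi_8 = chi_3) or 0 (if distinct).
Sum = 0; so <chi_8, chi_3> = 0 (distinct irreducibles are orthogonal).

Reasoning: Compute term by term over conjugacy classes (|C| * chi_8(C) * conj(chi_3(C))):
  1*(1)*conj(1) + 1*(exp(-2*I*pi/9))*conj(exp(2*I*pi/3)) + 1*(exp(-4*I*pi/9))*conj(exp(-2*I*pi/3)) + 1*(exp(-2*I*pi/3))*conj(1) + 1*(exp(-8*I*pi/9))*conj(exp(2*I*pi/3)) + 1*(exp(8*I*pi/9))*conj(exp(-2*I*pi/3)) + 1*(exp(2*I*pi/3))*conj(1) + 1*(exp(4*I*pi/9))*conj(exp(2*I*pi/3)) + 1*(exp(2*I*pi/9))*conj(exp(-2*I*pi/3))
  = (1) + (exp(-8*I*pi/9)) + (exp(2*I*pi/9)) + (exp(-2*I*pi/3)) + (exp(4*I*pi/9)) + (exp(-4*I*pi/9)) + (exp(2*I*pi/3)) + (exp(-2*I*pi/9)) + (exp(8*I*pi/9))
  = 0.
(Exp terms are combined using exp(i*s)*conj(exp(i*t)) = exp(i*(s-t)), and sums of them are collapsed using the identity that for every m > 1 the m distinct m-th roots of unity sum to 0, e.g. 1 + exp(2*I*pi/3) + exp(-2*I*pi/3) = 0.)
Dividing by |G| = 9 gives 0/9 = 0, matching the row-orthogonality relation <chi_8, chi_3> = [chi_8 = chi_3].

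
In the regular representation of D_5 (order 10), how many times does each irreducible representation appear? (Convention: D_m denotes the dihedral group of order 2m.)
Each irreducible V_i of dimension d_i appears with multiplicity d_i, i.e. rho_reg = (direct sum over all irreducibles V_i) d_i V_i. The irreducible dimensions for D_5 are 1, 1, 2, 2: 2 irreducibles of dimension 1, each with multiplicity 1; 2 irreducibles of dimension 2, each with multiplicity 2. Total dimension 2*1*1 + 2*2*2 = 10 = |G|.

Explanation: General theorem: in the regular representation of a finite group G, each irreducible appears with multiplicity equal to its dimension. Check: dim(rho_reg) = sum d_i^2 = 1 + 1 + 4 + 4 = 10 = |G|.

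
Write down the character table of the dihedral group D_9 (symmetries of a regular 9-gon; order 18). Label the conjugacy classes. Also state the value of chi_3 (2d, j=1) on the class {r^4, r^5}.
Conjugacy classes: {e} of size 1, {r^1, r^8} of size 2, {r^2, r^7} of size 2, {r^3, r^6} of size 2, {r^4, r^5} of size 2, {s, sr, ..., sr^8} of size 9.
Character table:
  irrep \ class              {e} (size 1)  {r^1, r^8} (size 2)  {r^2, r^7} (size 2)  {r^3, r^6} (size 2)  {r^4, r^5} (size 2)  {s, sr, ..., sr^8} (size 9)
  chi_1 (triv)               1             1                    1                    1                    1                    1                          
  chi_2 (sign: r->1, s->-1)  1             1                    1                    1                    1                    -1                         
  chi_3 (2d, j=1)            2             2*cos(2*pi/9)        2*cos(4*pi/9)        -1                   -2*cos(pi/9)         0                          
  chi_4 (2d, j=2)            2             2*cos(4*pi/9)        -2*cos(pi/9)         -1                   2*cos(2*pi/9)        0                          
  chi_5 (2d, j=3)            2             -1                   -1                   2                    -1                   0                          
  chi_6 (2d, j=4)            2             -2*cos(pi/9)         2*cos(2*pi/9)        -1                   2*cos(4*pi/9)        0                          

Spot check: chi_3 (2d, j=1) on {r^4, r^5} = -2*cos(pi/9).

Proof sketch: D_9 has order 2*9 = 18 with 6 conjugacy classes, hence 6 irreducibles. Sum of squared dims 1 + 1 + 4 + 4 + 4 + 4 = 18 = |G|. Linear characters come from the abelianisation; the 2-dimensional irreps have character r^k -> 2*cos(2*pi*j*k/9), reflections -> 0.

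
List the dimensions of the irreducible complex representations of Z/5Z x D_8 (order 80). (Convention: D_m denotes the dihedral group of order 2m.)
Dimensions: 1, 1, 1, 1, 1, 1, 1, 1, 1, 1, 1, 1, 1, 1, 1, 1, 1, 1, 1, 1, 2, 2, 2, 2, 2, 2, 2, 2, 2, 2, 2, 2, 2, 2, 2

Reasoning: There are 35 irreducibles (= number of conjugacy classes). Their dimensions d_i satisfy sum d_i^2 = |G| = 80: 1 + 1 + 1 + 1 + 1 + 1 + 1 + 1 + 1 + 1 + 1 + 1 + 1 + 1 + 1 + 1 + 1 + 1 + 1 + 1 + 4 + 4 + 4 + 4 + 4 + 4 + 4 + 4 + 4 + 4 + 4 + 4 + 4 + 4 + 4 = 80. (For the product with Z/5Z: each of the 5 1-dim characters of Z/5Z tensors with each irrep of D_8, giving 5 copies of each D_8-dimension.)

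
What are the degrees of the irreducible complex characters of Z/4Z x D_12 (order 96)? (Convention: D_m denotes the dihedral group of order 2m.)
Dimensions: 1, 1, 1, 1, 1, 1, 1, 1, 1, 1, 1, 1, 1, 1, 1, 1, 2, 2, 2, 2, 2, 2, 2, 2, 2, 2, 2, 2, 2, 2, 2, 2, 2, 2, 2, 2

There are 36 irreducibles (= number of conjugacy classes). Their dimensions d_i satisfy sum d_i^2 = |G| = 96: 1 + 1 + 1 + 1 + 1 + 1 + 1 + 1 + 1 + 1 + 1 + 1 + 1 + 1 + 1 + 1 + 4 + 4 + 4 + 4 + 4 + 4 + 4 + 4 + 4 + 4 + 4 + 4 + 4 + 4 + 4 + 4 + 4 + 4 + 4 + 4 = 96. (For the product with Z/4Z: each of the 4 1-dim characters of Z/4Z tensors with each irrep of D_12, giving 4 copies of each D_12-dimension.)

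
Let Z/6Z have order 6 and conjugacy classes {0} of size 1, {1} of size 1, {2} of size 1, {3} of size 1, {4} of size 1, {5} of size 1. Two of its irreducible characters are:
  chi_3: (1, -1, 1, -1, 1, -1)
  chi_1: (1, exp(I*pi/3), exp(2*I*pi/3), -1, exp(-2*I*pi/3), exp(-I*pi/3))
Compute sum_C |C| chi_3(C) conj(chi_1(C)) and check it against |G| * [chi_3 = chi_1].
Sum = 0; so <chi_3, chi_1> = 0 (distinct irreducibles are orthogonal).

Details: Compute term by term over conjugacy classes (|C| * chi_3(C) * conj(chi_1(C))):
  1*(1)*conj(1) + 1*(-1)*conj(exp(I*pi/3)) + 1*(1)*conj(exp(2*I*pi/3)) + 1*(-1)*conj(-1) + 1*(1)*conj(exp(-2*I*pi/3)) + 1*(-1)*conj(exp(-I*pi/3))
  = (1) + (-exp(-I*pi/3)) + (exp(-2*I*pi/3)) + (1) + (exp(2*I*pi/3)) + (-exp(I*pi/3))
  = 0.
(Exp terms are combined using exp(i*s)*conj(exp(i*t)) = exp(i*(s-t)), and sums of them are collapsed using the identity that for every m > 1 the m distinct m-th roots of unity sum to 0, e.g. 1 + exp(2*I*pi/3) + exp(-2*I*pi/3) = 0.)
Dividing by |G| = 6 gives 0/6 = 0, matching the row-orthogonality relation <chi_3, chi_1> = [chi_3 = chi_1].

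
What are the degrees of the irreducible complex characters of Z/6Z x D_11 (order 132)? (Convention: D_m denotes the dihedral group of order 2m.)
Dimensions: 1, 1, 1, 1, 1, 1, 1, 1, 1, 1, 1, 1, 2, 2, 2, 2, 2, 2, 2, 2, 2, 2, 2, 2, 2, 2, 2, 2, 2, 2, 2, 2, 2, 2, 2, 2, 2, 2, 2, 2, 2, 2

Details: There are 42 irreducibles (= number of conjugacy classes). Their dimensions d_i satisfy sum d_i^2 = |G| = 132: 1 + 1 + 1 + 1 + 1 + 1 + 1 + 1 + 1 + 1 + 1 + 1 + 4 + 4 + 4 + 4 + 4 + 4 + 4 + 4 + 4 + 4 + 4 + 4 + 4 + 4 + 4 + 4 + 4 + 4 + 4 + 4 + 4 + 4 + 4 + 4 + 4 + 4 + 4 + 4 + 4 + 4 = 132. (For the product with Z/6Z: each of the 6 1-dim characters of Z/6Z tensors with each irrep of D_11, giving 6 copies of each D_11-dimension.)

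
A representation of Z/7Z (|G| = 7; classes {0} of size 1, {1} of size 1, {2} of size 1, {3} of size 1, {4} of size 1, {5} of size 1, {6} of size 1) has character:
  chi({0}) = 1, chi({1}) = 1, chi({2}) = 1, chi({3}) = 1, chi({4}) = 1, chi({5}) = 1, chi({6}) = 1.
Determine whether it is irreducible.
Irreducible: <chi, chi> = 1.

Justification: <chi, chi> = (1/|G|) sum_C |C| * |chi(C)|^2 = (1/7)[1*|1|^2 + 1*|1|^2 + 1*|1|^2 + 1*|1|^2 + 1*|1|^2 + 1*|1|^2 + 1*|1|^2]
  = (1/7)[(1) + (1) + (1) + (1) + (1) + (1) + (1)] = 7/7 = 1.
(Exp terms are combined using exp(i*s)*conj(exp(i*t)) = exp(i*(s-t)), and sums of them are collapsed using the identity that for every m > 1 the m distinct m-th roots of unity sum to 0, e.g. 1 + exp(2*I*pi/3) + exp(-2*I*pi/3) = 0.)
A character is irreducible iff <chi, chi> = 1, so this representation is irreducible.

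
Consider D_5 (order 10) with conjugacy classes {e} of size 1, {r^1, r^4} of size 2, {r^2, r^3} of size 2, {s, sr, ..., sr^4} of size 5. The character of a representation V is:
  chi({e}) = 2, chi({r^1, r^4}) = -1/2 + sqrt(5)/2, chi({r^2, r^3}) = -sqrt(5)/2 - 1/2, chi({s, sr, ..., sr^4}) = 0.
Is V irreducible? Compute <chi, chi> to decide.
Irreducible: <chi, chi> = 1.

Derivation: <chi, chi> = (1/|G|) sum_C |C| * |chi(C)|^2 = (1/10)[1*|2|^2 + 2*|-1/2 + sqrt(5)/2|^2 + 2*|-sqrt(5)/2 - 1/2|^2 + 5*|0|^2]
  = (1/10)[(4) + (3 - sqrt(5)) + (sqrt(5) + 3) + (0)] = 10/10 = 1.
A character is irreducible iff <chi, chi> = 1, so this representation is irreducible.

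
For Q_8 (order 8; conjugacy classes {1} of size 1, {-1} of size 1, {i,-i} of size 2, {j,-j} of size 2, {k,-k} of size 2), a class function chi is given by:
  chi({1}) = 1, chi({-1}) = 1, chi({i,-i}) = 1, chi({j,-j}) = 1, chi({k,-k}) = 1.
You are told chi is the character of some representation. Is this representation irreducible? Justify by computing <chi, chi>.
Irreducible: <chi, chi> = 1.

Explanation: <chi, chi> = (1/|G|) sum_C |C| * |chi(C)|^2 = (1/8)[1*|1|^2 + 1*|1|^2 + 2*|1|^2 + 2*|1|^2 + 2*|1|^2]
  = (1/8)[(1) + (1) + (2) + (2) + (2)] = 8/8 = 1.
A character is irreducible iff <chi, chi> = 1, so this representation is irreducible.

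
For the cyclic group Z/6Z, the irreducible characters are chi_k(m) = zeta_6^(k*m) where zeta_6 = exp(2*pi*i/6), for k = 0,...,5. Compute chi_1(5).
chi_1(5) = zeta_6^5 = exp(-I*pi/3)

Argument: chi_1(5) = zeta_6^(1*5) = zeta_6^5. Since zeta_6^6 = 1, this equals zeta_6^5 = exp(2*pi*i*5/6) = exp(-I*pi/3).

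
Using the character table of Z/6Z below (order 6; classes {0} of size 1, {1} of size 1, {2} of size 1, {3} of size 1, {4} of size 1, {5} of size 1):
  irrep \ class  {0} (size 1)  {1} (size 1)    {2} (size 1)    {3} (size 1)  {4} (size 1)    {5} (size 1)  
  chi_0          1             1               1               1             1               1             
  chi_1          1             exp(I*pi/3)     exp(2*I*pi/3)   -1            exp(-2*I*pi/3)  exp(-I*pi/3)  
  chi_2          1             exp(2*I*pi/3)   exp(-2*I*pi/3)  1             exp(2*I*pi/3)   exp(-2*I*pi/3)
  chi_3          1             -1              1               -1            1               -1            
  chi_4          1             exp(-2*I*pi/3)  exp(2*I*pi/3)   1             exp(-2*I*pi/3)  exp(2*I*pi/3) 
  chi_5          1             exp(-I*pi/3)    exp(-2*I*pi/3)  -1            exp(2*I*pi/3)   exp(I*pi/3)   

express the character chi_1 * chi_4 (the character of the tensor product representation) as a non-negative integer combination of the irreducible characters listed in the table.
chi_1 tensor chi_4 = chi_5 (all other irreducibles have multiplicity 0).

Why: The character of a tensor product is the pointwise product (chi_1 * chi_4)(C) = chi_1(C) * chi_4(C):
  {0}: (1)*(1), {1}: (exp(I*pi/3))*(exp(-2*I*pi/3)), {2}: (exp(2*I*pi/3))*(exp(2*I*pi/3)), {3}: (-1)*(1), {4}: (exp(-2*I*pi/3))*(exp(-2*I*pi/3)), {5}: (exp(-I*pi/3))*(exp(2*I*pi/3))
so (chi_1 * chi_4) takes values
  {0} -> 1, {1} -> exp(-I*pi/3), {2} -> exp(-2*I*pi/3), {3} -> -1, {4} -> exp(2*I*pi/3), {5} -> exp(I*pi/3).
Now take the inner product of this character with each irreducible chi from the table, <chi_1*chi_4, chi> = (1/6) sum_C |C| (chi_1*chi_4)(C) conj(chi(C)):
  <chi_1*chi_4, chi_0> = (1/6)[1*(1)*conj(1) + 1*(exp(-I*pi/3))*conj(1) + 1*(exp(-2*I*pi/3))*conj(1) + 1*(-1)*conj(1) + 1*(exp(2*I*pi/3))*conj(1) + 1*(exp(I*pi/3))*conj(1)]
      = (1/6)[(1) + (exp(-I*pi/3)) + (exp(-2*I*pi/3)) + (-1) + (exp(2*I*pi/3)) + (exp(I*pi/3))] = 0/6 = 0
  <chi_1*chi_4, chi_1> = (1/6)[1*(1)*conj(1) + 1*(exp(-I*pi/3))*conj(exp(I*pi/3)) + 1*(exp(-2*I*pi/3))*conj(exp(2*I*pi/3)) + 1*(-1)*conj(-1) + 1*(exp(2*I*pi/3))*conj(exp(-2*I*pi/3)) + 1*(exp(I*pi/3))*conj(exp(-I*pi/3))]
      = (1/6)[(1) + (exp(-2*I*pi/3)) + (exp(2*I*pi/3)) + (1) + (exp(-2*I*pi/3)) + (exp(2*I*pi/3))] = 0/6 = 0
  <chi_1*chi_4, chi_2> = (1/6)[1*(1)*conj(1) + 1*(exp(-I*pi/3))*conj(exp(2*I*pi/3)) + 1*(exp(-2*I*pi/3))*conj(exp(-2*I*pi/3)) + 1*(-1)*conj(1) + 1*(exp(2*I*pi/3))*conj(exp(2*I*pi/3)) + 1*(exp(I*pi/3))*conj(exp(-2*I*pi/3))]
      = (1/6)[(1) + (-1) + (1) + (-1) + (1) + (-1)] = 0/6 = 0
  <chi_1*chi_4, chi_3> = (1/6)[1*(1)*conj(1) + 1*(exp(-I*pi/3))*conj(-1) + 1*(exp(-2*I*pi/3))*conj(1) + 1*(-1)*conj(-1) + 1*(exp(2*I*pi/3))*conj(1) + 1*(exp(I*pi/3))*conj(-1)]
      = (1/6)[(1) + (-exp(-I*pi/3)) + (exp(-2*I*pi/3)) + (1) + (exp(2*I*pi/3)) + (-exp(I*pi/3))] = 0/6 = 0
  <chi_1*chi_4, chi_4> = (1/6)[1*(1)*conj(1) + 1*(exp(-I*pi/3))*conj(exp(-2*I*pi/3)) + 1*(exp(-2*I*pi/3))*conj(exp(2*I*pi/3)) + 1*(-1)*conj(1) + 1*(exp(2*I*pi/3))*conj(exp(-2*I*pi/3)) + 1*(exp(I*pi/3))*conj(exp(2*I*pi/3))]
      = (1/6)[(1) + (exp(I*pi/3)) + (exp(2*I*pi/3)) + (-1) + (exp(-2*I*pi/3)) + (exp(-I*pi/3))] = 0/6 = 0
  <chi_1*chi_4, chi_5> = (1/6)[1*(1)*conj(1) + 1*(exp(-I*pi/3))*conj(exp(-I*pi/3)) + 1*(exp(-2*I*pi/3))*conj(exp(-2*I*pi/3)) + 1*(-1)*conj(-1) + 1*(exp(2*I*pi/3))*conj(exp(2*I*pi/3)) + 1*(exp(I*pi/3))*conj(exp(I*pi/3))]
      = (1/6)[(1) + (1) + (1) + (1) + (1) + (1)] = 6/6 = 1
(Exp terms are combined using exp(i*s)*conj(exp(i*t)) = exp(i*(s-t)), and sums of them are collapsed using the identity that for every m > 1 the m distinct m-th roots of unity sum to 0, e.g. 1 + exp(2*I*pi/3) + exp(-2*I*pi/3) = 0.)
Hence the multiplicities are chi_5: 1. Dimension check: dim(chi_1)*dim(chi_4) = 1*1 = 1 and sum (mult * dim) = 1*1 = 1.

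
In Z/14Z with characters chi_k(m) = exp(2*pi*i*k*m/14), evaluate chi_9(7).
chi_9(7) = zeta_14^63 = -1

Reasoning: chi_9(7) = zeta_14^(9*7) = zeta_14^63. Since zeta_14^14 = 1, this equals zeta_14^7 = exp(2*pi*i*7/14) = -1.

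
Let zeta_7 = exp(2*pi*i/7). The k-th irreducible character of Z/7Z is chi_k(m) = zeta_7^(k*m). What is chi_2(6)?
chi_2(6) = zeta_7^12 = exp(-4*I*pi/7)

Argument: chi_2(6) = zeta_7^(2*6) = zeta_7^12. Since zeta_7^7 = 1, this equals zeta_7^5 = exp(2*pi*i*5/7) = exp(-4*I*pi/7).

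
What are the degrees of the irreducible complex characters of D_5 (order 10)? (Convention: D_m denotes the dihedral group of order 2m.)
Dimensions: 1, 1, 2, 2

Derivation: There are 4 irreducibles (= number of conjugacy classes). Their dimensions d_i satisfy sum d_i^2 = |G| = 10: 1 + 1 + 4 + 4 = 10.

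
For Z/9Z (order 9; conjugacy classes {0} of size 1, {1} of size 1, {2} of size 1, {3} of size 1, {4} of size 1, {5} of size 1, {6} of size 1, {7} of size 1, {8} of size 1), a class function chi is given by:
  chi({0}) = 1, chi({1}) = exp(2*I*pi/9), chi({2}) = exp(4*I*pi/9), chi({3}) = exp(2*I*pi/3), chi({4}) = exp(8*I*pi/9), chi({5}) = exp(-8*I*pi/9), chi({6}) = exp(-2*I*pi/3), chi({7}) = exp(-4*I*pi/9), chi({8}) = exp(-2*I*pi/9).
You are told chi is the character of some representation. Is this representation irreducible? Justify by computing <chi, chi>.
Irreducible: <chi, chi> = 1.

Proof sketch: <chi, chi> = (1/|G|) sum_C |C| * |chi(C)|^2 = (1/9)[1*|1|^2 + 1*|exp(2*I*pi/9)|^2 + 1*|exp(4*I*pi/9)|^2 + 1*|exp(2*I*pi/3)|^2 + 1*|exp(8*I*pi/9)|^2 + 1*|exp(-8*I*pi/9)|^2 + 1*|exp(-2*I*pi/3)|^2 + 1*|exp(-4*I*pi/9)|^2 + 1*|exp(-2*I*pi/9)|^2]
  = (1/9)[(1) + (1) + (1) + (1) + (1) + (1) + (1) + (1) + (1)] = 9/9 = 1.
(Exp terms are combined using exp(i*s)*conj(exp(i*t)) = exp(i*(s-t)), and sums of them are collapsed using the identity that for every m > 1 the m distinct m-th roots of unity sum to 0, e.g. 1 + exp(2*I*pi/3) + exp(-2*I*pi/3) = 0.)
A character is irreducible iff <chi, chi> = 1, so this representation is irreducible.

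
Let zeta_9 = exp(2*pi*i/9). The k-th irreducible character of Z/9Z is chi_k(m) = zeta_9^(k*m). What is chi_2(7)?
chi_2(7) = zeta_9^14 = exp(-8*I*pi/9)

Solution. chi_2(7) = zeta_9^(2*7) = zeta_9^14. Since zeta_9^9 = 1, this equals zeta_9^5 = exp(2*pi*i*5/9) = exp(-8*I*pi/9).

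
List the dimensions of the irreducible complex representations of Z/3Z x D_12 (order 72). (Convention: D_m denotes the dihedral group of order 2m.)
Dimensions: 1, 1, 1, 1, 1, 1, 1, 1, 1, 1, 1, 1, 2, 2, 2, 2, 2, 2, 2, 2, 2, 2, 2, 2, 2, 2, 2

Argument: There are 27 irreducibles (= number of conjugacy classes). Their dimensions d_i satisfy sum d_i^2 = |G| = 72: 1 + 1 + 1 + 1 + 1 + 1 + 1 + 1 + 1 + 1 + 1 + 1 + 4 + 4 + 4 + 4 + 4 + 4 + 4 + 4 + 4 + 4 + 4 + 4 + 4 + 4 + 4 = 72. (For the product with Z/3Z: each of the 3 1-dim characters of Z/3Z tensors with each irrep of D_12, giving 3 copies of each D_12-dimension.)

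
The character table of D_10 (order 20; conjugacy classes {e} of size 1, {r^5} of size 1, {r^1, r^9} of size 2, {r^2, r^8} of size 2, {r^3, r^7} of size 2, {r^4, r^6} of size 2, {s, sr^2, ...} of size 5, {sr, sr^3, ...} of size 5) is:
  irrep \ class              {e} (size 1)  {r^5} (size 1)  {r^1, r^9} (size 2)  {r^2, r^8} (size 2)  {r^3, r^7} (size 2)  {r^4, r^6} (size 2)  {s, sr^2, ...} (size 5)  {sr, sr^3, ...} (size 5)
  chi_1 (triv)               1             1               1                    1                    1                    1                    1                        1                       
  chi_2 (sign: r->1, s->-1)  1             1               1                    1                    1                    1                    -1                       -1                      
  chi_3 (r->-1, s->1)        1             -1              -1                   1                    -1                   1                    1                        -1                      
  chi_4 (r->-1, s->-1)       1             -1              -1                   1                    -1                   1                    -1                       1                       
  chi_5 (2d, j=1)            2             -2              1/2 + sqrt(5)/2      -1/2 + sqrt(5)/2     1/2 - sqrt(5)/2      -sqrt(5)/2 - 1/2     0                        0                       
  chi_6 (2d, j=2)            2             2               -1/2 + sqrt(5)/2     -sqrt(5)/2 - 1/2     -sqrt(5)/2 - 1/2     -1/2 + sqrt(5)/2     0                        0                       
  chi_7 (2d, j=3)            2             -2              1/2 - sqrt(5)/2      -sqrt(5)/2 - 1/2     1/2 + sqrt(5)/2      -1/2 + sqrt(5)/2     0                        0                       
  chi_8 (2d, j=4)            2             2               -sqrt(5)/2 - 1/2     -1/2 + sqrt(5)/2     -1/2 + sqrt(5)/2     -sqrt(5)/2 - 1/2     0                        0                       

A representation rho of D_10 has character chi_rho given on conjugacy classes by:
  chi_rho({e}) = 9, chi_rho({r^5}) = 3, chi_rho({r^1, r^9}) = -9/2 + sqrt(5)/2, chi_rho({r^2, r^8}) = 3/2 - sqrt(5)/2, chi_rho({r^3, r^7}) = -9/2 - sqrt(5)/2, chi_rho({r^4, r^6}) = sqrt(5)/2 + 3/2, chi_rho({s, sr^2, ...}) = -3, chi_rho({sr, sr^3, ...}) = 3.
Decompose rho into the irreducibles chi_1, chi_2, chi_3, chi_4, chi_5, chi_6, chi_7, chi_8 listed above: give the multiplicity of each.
Multiplicities: chi_1: 0, chi_2: 0, chi_3: 0, chi_4: 3, chi_5: 0, chi_6: 2, chi_7: 0, chi_8: 1.

Working: Use <chi_rho, chi> = (1/|G|) sum_C |C| * chi_rho(C) * conj(chi(C)) with |G| = 20 for each irreducible chi in the table:
  <chi_rho, chi_1> = (1/20)[1*(9)*conj(1) + 1*(3)*conj(1) + 2*(-9/2 + sqrt(5)/2)*conj(1) + 2*(3/2 - sqrt(5)/2)*conj(1) + 2*(-9/2 - sqrt(5)/2)*conj(1) + 2*(sqrt(5)/2 + 3/2)*conj(1) + 5*(-3)*conj(1) + 5*(3)*conj(1)]
      = (1/20)[(9) + (3) + (-9 + sqrt(5)) + (3 - sqrt(5)) + (-9 - sqrt(5)) + (sqrt(5) + 3) + (-15) + (15)] = 0/20 = 0
  <chi_rho, chi_2> = (1/20)[1*(9)*conj(1) + 1*(3)*conj(1) + 2*(-9/2 + sqrt(5)/2)*conj(1) + 2*(3/2 - sqrt(5)/2)*conj(1) + 2*(-9/2 - sqrt(5)/2)*conj(1) + 2*(sqrt(5)/2 + 3/2)*conj(1) + 5*(-3)*conj(-1) + 5*(3)*conj(-1)]
      = (1/20)[(9) + (3) + (-9 + sqrt(5)) + (3 - sqrt(5)) + (-9 - sqrt(5)) + (sqrt(5) + 3) + (15) + (-15)] = 0/20 = 0
  <chi_rho, chi_3> = (1/20)[1*(9)*conj(1) + 1*(3)*conj(-1) + 2*(-9/2 + sqrt(5)/2)*conj(-1) + 2*(3/2 - sqrt(5)/2)*conj(1) + 2*(-9/2 - sqrt(5)/2)*conj(-1) + 2*(sqrt(5)/2 + 3/2)*conj(1) + 5*(-3)*conj(1) + 5*(3)*conj(-1)]
      = (1/20)[(9) + (-3) + (9 - sqrt(5)) + (3 - sqrt(5)) + (sqrt(5) + 9) + (sqrt(5) + 3) + (-15) + (-15)] = 0/20 = 0
  <chi_rho, chi_4> = (1/20)[1*(9)*conj(1) + 1*(3)*conj(-1) + 2*(-9/2 + sqrt(5)/2)*conj(-1) + 2*(3/2 - sqrt(5)/2)*conj(1) + 2*(-9/2 - sqrt(5)/2)*conj(-1) + 2*(sqrt(5)/2 + 3/2)*conj(1) + 5*(-3)*conj(-1) + 5*(3)*conj(1)]
      = (1/20)[(9) + (-3) + (9 - sqrt(5)) + (3 - sqrt(5)) + (sqrt(5) + 9) + (sqrt(5) + 3) + (15) + (15)] = 60/20 = 3
  <chi_rho, chi_5> = (1/20)[1*(9)*conj(2) + 1*(3)*conj(-2) + 2*(-9/2 + sqrt(5)/2)*conj(1/2 + sqrt(5)/2) + 2*(3/2 - sqrt(5)/2)*conj(-1/2 + sqrt(5)/2) + 2*(-9/2 - sqrt(5)/2)*conj(1/2 - sqrt(5)/2) + 2*(sqrt(5)/2 + 3/2)*conj(-sqrt(5)/2 - 1/2) + 5*(-3)*conj(0) + 5*(3)*conj(0)]
      = (1/20)[(18) + (-6) + (-4*sqrt(5) - 2) + (-4 + 2*sqrt(5)) + (-2 + 4*sqrt(5)) + (-2*sqrt(5) - 4) + (0) + (0)] = 0/20 = 0
  <chi_rho, chi_6> = (1/20)[1*(9)*conj(2) + 1*(3)*conj(2) + 2*(-9/2 + sqrt(5)/2)*conj(-1/2 + sqrt(5)/2) + 2*(3/2 - sqrt(5)/2)*conj(-sqrt(5)/2 - 1/2) + 2*(-9/2 - sqrt(5)/2)*conj(-sqrt(5)/2 - 1/2) + 2*(sqrt(5)/2 + 3/2)*conj(-1/2 + sqrt(5)/2) + 5*(-3)*conj(0) + 5*(3)*conj(0)]
      = (1/20)[(18) + (6) + (7 - 5*sqrt(5)) + (1 - sqrt(5)) + (7 + 5*sqrt(5)) + (1 + sqrt(5)) + (0) + (0)] = 40/20 = 2
  <chi_rho, chi_7> = (1/20)[1*(9)*conj(2) + 1*(3)*conj(-2) + 2*(-9/2 + sqrt(5)/2)*conj(1/2 - sqrt(5)/2) + 2*(3/2 - sqrt(5)/2)*conj(-sqrt(5)/2 - 1/2) + 2*(-9/2 - sqrt(5)/2)*conj(1/2 + sqrt(5)/2) + 2*(sqrt(5)/2 + 3/2)*conj(-1/2 + sqrt(5)/2) + 5*(-3)*conj(0) + 5*(3)*conj(0)]
      = (1/20)[(18) + (-6) + (-7 + 5*sqrt(5)) + (1 - sqrt(5)) + (-5*sqrt(5) - 7) + (1 + sqrt(5)) + (0) + (0)] = 0/20 = 0
  <chi_rho, chi_8> = (1/20)[1*(9)*conj(2) + 1*(3)*conj(2) + 2*(-9/2 + sqrt(5)/2)*conj(-sqrt(5)/2 - 1/2) + 2*(3/2 - sqrt(5)/2)*conj(-1/2 + sqrt(5)/2) + 2*(-9/2 - sqrt(5)/2)*conj(-1/2 + sqrt(5)/2) + 2*(sqrt(5)/2 + 3/2)*conj(-sqrt(5)/2 - 1/2) + 5*(-3)*conj(0) + 5*(3)*conj(0)]
      = (1/20)[(18) + (6) + (2 + 4*sqrt(5)) + (-4 + 2*sqrt(5)) + (2 - 4*sqrt(5)) + (-2*sqrt(5) - 4) + (0) + (0)] = 20/20 = 1
Dimension check: dim(rho) = sum (mult * dim) = 0*1 + 0*1 + 0*1 + 3*1 + 0*2 + 2*2 + 0*2 + 1*2 = 9 = chi_rho(e) = 9.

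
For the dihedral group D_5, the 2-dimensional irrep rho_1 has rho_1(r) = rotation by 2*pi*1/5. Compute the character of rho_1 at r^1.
chi_{rho_1}(r^1) = 2*cos(2*pi*1*1/5) = -1/2 + sqrt(5)/2

rho_1(r^1) is rotation by angle 2*pi*1*1/5, whose trace is 2*cos(2*pi*1*1/5) = -1/2 + sqrt(5)/2.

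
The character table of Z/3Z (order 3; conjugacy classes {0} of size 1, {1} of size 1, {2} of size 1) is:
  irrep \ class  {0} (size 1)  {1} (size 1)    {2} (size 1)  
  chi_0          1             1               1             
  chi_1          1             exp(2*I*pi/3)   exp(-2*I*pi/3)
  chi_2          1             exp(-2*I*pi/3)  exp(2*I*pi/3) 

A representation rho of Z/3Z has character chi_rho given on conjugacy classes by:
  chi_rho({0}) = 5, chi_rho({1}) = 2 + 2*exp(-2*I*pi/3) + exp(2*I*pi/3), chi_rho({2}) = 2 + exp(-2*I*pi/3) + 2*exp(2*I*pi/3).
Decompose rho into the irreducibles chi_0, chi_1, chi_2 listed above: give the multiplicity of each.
Multiplicities: chi_0: 2, chi_1: 1, chi_2: 2.

Solution. Use <chi_rho, chi> = (1/|G|) sum_C |C| * chi_rho(C) * conj(chi(C)) with |G| = 3 for each irreducible chi in the table:
  <chi_rho, chi_0> = (1/3)[1*(5)*conj(1) + 1*(2 + 2*exp(-2*I*pi/3) + exp(2*I*pi/3))*conj(1) + 1*(2 + exp(-2*I*pi/3) + 2*exp(2*I*pi/3))*conj(1)]
      = (1/3)[(5) + (2 + 2*exp(-2*I*pi/3) + exp(2*I*pi/3)) + (2 + exp(-2*I*pi/3) + 2*exp(2*I*pi/3))] = 6/3 = 2
  <chi_rho, chi_1> = (1/3)[1*(5)*conj(1) + 1*(2 + 2*exp(-2*I*pi/3) + exp(2*I*pi/3))*conj(exp(2*I*pi/3)) + 1*(2 + exp(-2*I*pi/3) + 2*exp(2*I*pi/3))*conj(exp(-2*I*pi/3))]
      = (1/3)[(5) + (-1) + (-1)] = 3/3 = 1
  <chi_rho, chi_2> = (1/3)[1*(5)*conj(1) + 1*(2 + 2*exp(-2*I*pi/3) + exp(2*I*pi/3))*conj(exp(-2*I*pi/3)) + 1*(2 + exp(-2*I*pi/3) + 2*exp(2*I*pi/3))*conj(exp(2*I*pi/3))]
      = (1/3)[(5) + (2 + exp(-2*I*pi/3) + 2*exp(2*I*pi/3)) + (2 + 2*exp(-2*I*pi/3) + exp(2*I*pi/3))] = 6/3 = 2
(Exp terms are combined using exp(i*s)*conj(exp(i*t)) = exp(i*(s-t)), and sums of them are collapsed using the identity that for every m > 1 the m distinct m-th roots of unity sum to 0, e.g. 1 + exp(2*I*pi/3) + exp(-2*I*pi/3) = 0.)
Dimension check: dim(rho) = sum (mult * dim) = 2*1 + 1*1 + 2*1 = 5 = chi_rho(e) = 5.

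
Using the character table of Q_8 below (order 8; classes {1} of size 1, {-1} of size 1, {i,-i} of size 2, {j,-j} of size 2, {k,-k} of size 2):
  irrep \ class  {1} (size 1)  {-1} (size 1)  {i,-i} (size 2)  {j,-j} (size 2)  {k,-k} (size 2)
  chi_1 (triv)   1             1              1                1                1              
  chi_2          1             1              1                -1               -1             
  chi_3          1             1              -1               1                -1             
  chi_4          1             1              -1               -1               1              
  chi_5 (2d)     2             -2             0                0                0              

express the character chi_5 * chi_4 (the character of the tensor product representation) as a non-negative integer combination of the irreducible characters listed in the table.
chi_5 tensor chi_4 = chi_5 (all other irreducibles have multiplicity 0).

Reasoning: The character of a tensor product is the pointwise product (chi_5 * chi_4)(C) = chi_5(C) * chi_4(C):
  {1}: (2)*(1), {-1}: (-2)*(1), {i,-i}: (0)*(-1), {j,-j}: (0)*(-1), {k,-k}: (0)*(1)
so (chi_5 * chi_4) takes values
  {1} -> 2, {-1} -> -2, {i,-i} -> 0, {j,-j} -> 0, {k,-k} -> 0.
Now take the inner product of this character with each irreducible chi from the table, <chi_5*chi_4, chi> = (1/8) sum_C |C| (chi_5*chi_4)(C) conj(chi(C)):
  <chi_5*chi_4, chi_1> = (1/8)[1*(2)*conj(1) + 1*(-2)*conj(1) + 2*(0)*conj(1) + 2*(0)*conj(1) + 2*(0)*conj(1)]
      = (1/8)[(2) + (-2) + (0) + (0) + (0)] = 0/8 = 0
  <chi_5*chi_4, chi_2> = (1/8)[1*(2)*conj(1) + 1*(-2)*conj(1) + 2*(0)*conj(1) + 2*(0)*conj(-1) + 2*(0)*conj(-1)]
      = (1/8)[(2) + (-2) + (0) + (0) + (0)] = 0/8 = 0
  <chi_5*chi_4, chi_3> = (1/8)[1*(2)*conj(1) + 1*(-2)*conj(1) + 2*(0)*conj(-1) + 2*(0)*conj(1) + 2*(0)*conj(-1)]
      = (1/8)[(2) + (-2) + (0) + (0) + (0)] = 0/8 = 0
  <chi_5*chi_4, chi_4> = (1/8)[1*(2)*conj(1) + 1*(-2)*conj(1) + 2*(0)*conj(-1) + 2*(0)*conj(-1) + 2*(0)*conj(1)]
      = (1/8)[(2) + (-2) + (0) + (0) + (0)] = 0/8 = 0
  <chi_5*chi_4, chi_5> = (1/8)[1*(2)*conj(2) + 1*(-2)*conj(-2) + 2*(0)*conj(0) + 2*(0)*conj(0) + 2*(0)*conj(0)]
      = (1/8)[(4) + (4) + (0) + (0) + (0)] = 8/8 = 1
Hence the multiplicities are chi_5: 1. Dimension check: dim(chi_5)*dim(chi_4) = 2*1 = 2 and sum (mult * dim) = 1*2 = 2.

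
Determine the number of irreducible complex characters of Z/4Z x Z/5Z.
20

Working: The number of irreducible complex representations of a finite group equals its number of conjugacy classes. Z/4Z x Z/5Z is abelian of order 20, so every element is its own conjugacy class: 20 classes, so Z/4Z x Z/5Z (order 20) has exactly 20 irreducible complex representations.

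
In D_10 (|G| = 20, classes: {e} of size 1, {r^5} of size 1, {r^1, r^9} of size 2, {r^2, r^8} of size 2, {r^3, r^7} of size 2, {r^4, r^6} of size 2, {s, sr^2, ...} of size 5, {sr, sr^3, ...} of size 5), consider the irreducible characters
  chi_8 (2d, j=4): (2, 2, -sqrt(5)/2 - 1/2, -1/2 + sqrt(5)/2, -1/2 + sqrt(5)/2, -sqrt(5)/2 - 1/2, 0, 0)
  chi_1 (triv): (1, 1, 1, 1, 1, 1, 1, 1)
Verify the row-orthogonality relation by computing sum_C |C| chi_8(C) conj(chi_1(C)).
Sum = 0; so <chi_8, chi_1> = 0 (distinct irreducibles are orthogonal).

Proof sketch: Compute term by term over conjugacy classes (|C| * chi_8(C) * conj(chi_1(C))):
  1*(2)*conj(1) + 1*(2)*conj(1) + 2*(-sqrt(5)/2 - 1/2)*conj(1) + 2*(-1/2 + sqrt(5)/2)*conj(1) + 2*(-1/2 + sqrt(5)/2)*conj(1) + 2*(-sqrt(5)/2 - 1/2)*conj(1) + 5*(0)*conj(1) + 5*(0)*conj(1)
  = (2) + (2) + (-sqrt(5) - 1) + (-1 + sqrt(5)) + (-1 + sqrt(5)) + (-sqrt(5) - 1) + (0) + (0)
  = 0.
Dividing by |G| = 20 gives 0/20 = 0, matching the row-orthogonality relation <chi_8, chi_1> = [chi_8 = chi_1].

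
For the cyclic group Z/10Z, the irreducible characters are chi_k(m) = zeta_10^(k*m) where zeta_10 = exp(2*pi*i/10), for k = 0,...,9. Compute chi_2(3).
chi_2(3) = zeta_10^6 = exp(-4*I*pi/5)

Argument: chi_2(3) = zeta_10^(2*3) = zeta_10^6. Since zeta_10^10 = 1, this equals zeta_10^6 = exp(2*pi*i*6/10) = exp(-4*I*pi/5).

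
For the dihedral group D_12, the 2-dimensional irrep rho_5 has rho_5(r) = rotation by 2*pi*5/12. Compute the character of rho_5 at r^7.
chi_{rho_5}(r^7) = 2*cos(2*pi*5*7/12) = sqrt(3)

Argument: rho_5(r^7) is rotation by angle 2*pi*5*7/12, whose trace is 2*cos(2*pi*5*7/12) = sqrt(3).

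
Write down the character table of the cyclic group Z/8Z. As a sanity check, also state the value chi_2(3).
Character table of Z/8Z (irreps indexed chi_0,...,chi_7 with chi_k(m) = zeta_8^(k*m), zeta_8 = exp(2*pi*i/8)):
  irrep \ class  {0} (size 1)  {1} (size 1)    {2} (size 1)  {3} (size 1)    {4} (size 1)  {5} (size 1)    {6} (size 1)  {7} (size 1)  
  chi_0          1             1               1             1               1             1               1             1             
  chi_1          1             exp(I*pi/4)     I             exp(3*I*pi/4)   -1            exp(-3*I*pi/4)  -I            exp(-I*pi/4)  
  chi_2          1             I               -1            -I              1             I               -1            -I            
  chi_3          1             exp(3*I*pi/4)   -I            exp(I*pi/4)     -1            exp(-I*pi/4)    I             exp(-3*I*pi/4)
  chi_4          1             -1              1             -1              1             -1              1             -1            
  chi_5          1             exp(-3*I*pi/4)  I             exp(-I*pi/4)    -1            exp(I*pi/4)     -I            exp(3*I*pi/4) 
  chi_6          1             -I              -1            I               1             -I              -1            I             
  chi_7          1             exp(-I*pi/4)    -I            exp(-3*I*pi/4)  -1            exp(3*I*pi/4)   I             exp(I*pi/4)   

Spot check: chi_2(3) = zeta_8^(2*3) = zeta_8^6 = -I.

Working: Z/8Z is abelian, so all 8 irreducible complex representations are 1-dimensional. They are given by chi_k(m) = zeta_8^(k*m) for k = 0,...,7. Row orthogonality: sum_m chi_k(m) conj(chi_l(m)) = 8 * [k = l].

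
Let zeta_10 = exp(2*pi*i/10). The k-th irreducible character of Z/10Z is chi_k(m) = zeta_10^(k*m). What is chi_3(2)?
chi_3(2) = zeta_10^6 = exp(-4*I*pi/5)

Argument: chi_3(2) = zeta_10^(3*2) = zeta_10^6. Since zeta_10^10 = 1, this equals zeta_10^6 = exp(2*pi*i*6/10) = exp(-4*I*pi/5).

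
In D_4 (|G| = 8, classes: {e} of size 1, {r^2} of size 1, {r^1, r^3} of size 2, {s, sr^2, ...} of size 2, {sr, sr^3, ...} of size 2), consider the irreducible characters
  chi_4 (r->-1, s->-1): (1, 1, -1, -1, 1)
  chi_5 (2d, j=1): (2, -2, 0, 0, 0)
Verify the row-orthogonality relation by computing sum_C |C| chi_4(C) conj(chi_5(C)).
Sum = 0; so <chi_4, chi_5> = 0 (distinct irreducibles are orthogonal).

Working: Compute term by term over conjugacy classes (|C| * chi_4(C) * conj(chi_5(C))):
  1*(1)*conj(2) + 1*(1)*conj(-2) + 2*(-1)*conj(0) + 2*(-1)*conj(0) + 2*(1)*conj(0)
  = (2) + (-2) + (0) + (0) + (0)
  = 0.
Dividing by |G| = 8 gives 0/8 = 0, matching the row-orthogonality relation <chi_4, chi_5> = [chi_4 = chi_5].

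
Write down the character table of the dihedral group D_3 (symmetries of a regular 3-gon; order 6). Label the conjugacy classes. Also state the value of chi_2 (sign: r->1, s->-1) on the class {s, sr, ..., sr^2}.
Conjugacy classes: {e} of size 1, {r^1, r^2} of size 2, {s, sr, ..., sr^2} of size 3.
Character table:
  irrep \ class              {e} (size 1)  {r^1, r^2} (size 2)  {s, sr, ..., sr^2} (size 3)
  chi_1 (triv)               1             1                    1                          
  chi_2 (sign: r->1, s->-1)  1             1                    -1                         
  chi_3 (2d, j=1)            2             -1                   0                          

Spot check: chi_2 (sign: r->1, s->-1) on {s, sr, ..., sr^2} = -1.

Proof sketch: D_3 has order 2*3 = 6 with 3 conjugacy classes, hence 3 irreducibles. Sum of squared dims 1 + 1 + 4 = 6 = |G|. Linear characters come from the abelianisation; the 2-dimensional irreps have character r^k -> 2*cos(2*pi*j*k/3), reflections -> 0.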